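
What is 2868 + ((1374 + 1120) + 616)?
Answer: 5978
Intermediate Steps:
2868 + ((1374 + 1120) + 616) = 2868 + (2494 + 616) = 2868 + 3110 = 5978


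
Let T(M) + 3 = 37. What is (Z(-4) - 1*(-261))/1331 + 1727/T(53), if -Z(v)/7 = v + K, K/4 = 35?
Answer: 2275143/45254 ≈ 50.275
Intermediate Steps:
K = 140 (K = 4*35 = 140)
Z(v) = -980 - 7*v (Z(v) = -7*(v + 140) = -7*(140 + v) = -980 - 7*v)
T(M) = 34 (T(M) = -3 + 37 = 34)
(Z(-4) - 1*(-261))/1331 + 1727/T(53) = ((-980 - 7*(-4)) - 1*(-261))/1331 + 1727/34 = ((-980 + 28) + 261)*(1/1331) + 1727*(1/34) = (-952 + 261)*(1/1331) + 1727/34 = -691*1/1331 + 1727/34 = -691/1331 + 1727/34 = 2275143/45254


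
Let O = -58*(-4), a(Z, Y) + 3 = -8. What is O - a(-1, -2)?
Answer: 243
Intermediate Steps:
a(Z, Y) = -11 (a(Z, Y) = -3 - 8 = -11)
O = 232
O - a(-1, -2) = 232 - 1*(-11) = 232 + 11 = 243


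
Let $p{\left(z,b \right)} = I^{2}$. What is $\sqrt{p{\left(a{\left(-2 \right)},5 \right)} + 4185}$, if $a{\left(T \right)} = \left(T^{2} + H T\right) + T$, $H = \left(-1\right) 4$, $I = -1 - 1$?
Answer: $\sqrt{4189} \approx 64.723$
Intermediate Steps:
$I = -2$ ($I = -1 - 1 = -2$)
$H = -4$
$a{\left(T \right)} = T^{2} - 3 T$ ($a{\left(T \right)} = \left(T^{2} - 4 T\right) + T = T^{2} - 3 T$)
$p{\left(z,b \right)} = 4$ ($p{\left(z,b \right)} = \left(-2\right)^{2} = 4$)
$\sqrt{p{\left(a{\left(-2 \right)},5 \right)} + 4185} = \sqrt{4 + 4185} = \sqrt{4189}$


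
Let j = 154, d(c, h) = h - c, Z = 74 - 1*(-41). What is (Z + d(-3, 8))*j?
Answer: 19404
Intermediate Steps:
Z = 115 (Z = 74 + 41 = 115)
(Z + d(-3, 8))*j = (115 + (8 - 1*(-3)))*154 = (115 + (8 + 3))*154 = (115 + 11)*154 = 126*154 = 19404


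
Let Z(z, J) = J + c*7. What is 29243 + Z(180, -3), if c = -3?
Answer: 29219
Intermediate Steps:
Z(z, J) = -21 + J (Z(z, J) = J - 3*7 = J - 21 = -21 + J)
29243 + Z(180, -3) = 29243 + (-21 - 3) = 29243 - 24 = 29219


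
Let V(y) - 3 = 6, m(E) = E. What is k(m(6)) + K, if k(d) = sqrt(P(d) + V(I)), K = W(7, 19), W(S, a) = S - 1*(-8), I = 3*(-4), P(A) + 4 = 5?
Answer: 15 + sqrt(10) ≈ 18.162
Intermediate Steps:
P(A) = 1 (P(A) = -4 + 5 = 1)
I = -12
V(y) = 9 (V(y) = 3 + 6 = 9)
W(S, a) = 8 + S (W(S, a) = S + 8 = 8 + S)
K = 15 (K = 8 + 7 = 15)
k(d) = sqrt(10) (k(d) = sqrt(1 + 9) = sqrt(10))
k(m(6)) + K = sqrt(10) + 15 = 15 + sqrt(10)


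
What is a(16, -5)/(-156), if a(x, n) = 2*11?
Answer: -11/78 ≈ -0.14103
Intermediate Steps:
a(x, n) = 22
a(16, -5)/(-156) = 22/(-156) = 22*(-1/156) = -11/78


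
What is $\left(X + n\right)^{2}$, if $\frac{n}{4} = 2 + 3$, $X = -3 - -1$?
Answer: $324$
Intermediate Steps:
$X = -2$ ($X = -3 + 1 = -2$)
$n = 20$ ($n = 4 \left(2 + 3\right) = 4 \cdot 5 = 20$)
$\left(X + n\right)^{2} = \left(-2 + 20\right)^{2} = 18^{2} = 324$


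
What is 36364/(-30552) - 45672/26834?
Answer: -296395315/102479046 ≈ -2.8923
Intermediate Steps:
36364/(-30552) - 45672/26834 = 36364*(-1/30552) - 45672*1/26834 = -9091/7638 - 22836/13417 = -296395315/102479046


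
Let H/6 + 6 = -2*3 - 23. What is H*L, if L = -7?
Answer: 1470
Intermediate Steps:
H = -210 (H = -36 + 6*(-2*3 - 23) = -36 + 6*(-6 - 23) = -36 + 6*(-29) = -36 - 174 = -210)
H*L = -210*(-7) = 1470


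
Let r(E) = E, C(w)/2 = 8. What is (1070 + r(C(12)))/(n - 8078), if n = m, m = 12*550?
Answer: -543/739 ≈ -0.73478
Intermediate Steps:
m = 6600
C(w) = 16 (C(w) = 2*8 = 16)
n = 6600
(1070 + r(C(12)))/(n - 8078) = (1070 + 16)/(6600 - 8078) = 1086/(-1478) = 1086*(-1/1478) = -543/739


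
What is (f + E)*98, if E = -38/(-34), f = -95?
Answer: -156408/17 ≈ -9200.5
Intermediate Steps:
E = 19/17 (E = -38*(-1/34) = 19/17 ≈ 1.1176)
(f + E)*98 = (-95 + 19/17)*98 = -1596/17*98 = -156408/17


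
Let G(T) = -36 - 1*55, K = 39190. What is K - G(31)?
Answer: 39281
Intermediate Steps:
G(T) = -91 (G(T) = -36 - 55 = -91)
K - G(31) = 39190 - 1*(-91) = 39190 + 91 = 39281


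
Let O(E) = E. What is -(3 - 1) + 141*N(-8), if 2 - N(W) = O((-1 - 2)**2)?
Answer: -989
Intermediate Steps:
N(W) = -7 (N(W) = 2 - (-1 - 2)**2 = 2 - 1*(-3)**2 = 2 - 1*9 = 2 - 9 = -7)
-(3 - 1) + 141*N(-8) = -(3 - 1) + 141*(-7) = -1*2 - 987 = -2 - 987 = -989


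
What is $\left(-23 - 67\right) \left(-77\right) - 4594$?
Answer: $2336$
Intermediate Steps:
$\left(-23 - 67\right) \left(-77\right) - 4594 = \left(-90\right) \left(-77\right) - 4594 = 6930 - 4594 = 2336$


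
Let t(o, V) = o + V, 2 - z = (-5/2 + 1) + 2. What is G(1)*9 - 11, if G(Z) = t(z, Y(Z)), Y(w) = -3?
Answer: -49/2 ≈ -24.500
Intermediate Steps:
z = 3/2 (z = 2 - ((-5/2 + 1) + 2) = 2 - (-3/2 + 2) = 2 - 1*1/2 = 2 - 1/2 = 3/2 ≈ 1.5000)
t(o, V) = V + o
G(Z) = -3/2 (G(Z) = -3 + 3/2 = -3/2)
G(1)*9 - 11 = -3/2*9 - 11 = -27/2 - 11 = -49/2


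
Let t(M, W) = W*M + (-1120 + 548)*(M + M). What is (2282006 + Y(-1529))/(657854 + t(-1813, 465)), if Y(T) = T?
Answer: 760159/629627 ≈ 1.2073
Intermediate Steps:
t(M, W) = -1144*M + M*W (t(M, W) = M*W - 1144*M = -1144*M + M*W)
(2282006 + Y(-1529))/(657854 + t(-1813, 465)) = (2282006 - 1529)/(657854 - 1813*(-1144 + 465)) = 2280477/(657854 - 1813*(-679)) = 2280477/(657854 + 1231027) = 2280477/1888881 = 2280477*(1/1888881) = 760159/629627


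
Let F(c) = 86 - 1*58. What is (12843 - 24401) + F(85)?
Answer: -11530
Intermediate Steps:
F(c) = 28 (F(c) = 86 - 58 = 28)
(12843 - 24401) + F(85) = (12843 - 24401) + 28 = -11558 + 28 = -11530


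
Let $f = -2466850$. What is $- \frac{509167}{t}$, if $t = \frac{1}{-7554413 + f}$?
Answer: $5102496417921$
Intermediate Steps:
$t = - \frac{1}{10021263}$ ($t = \frac{1}{-7554413 - 2466850} = \frac{1}{-10021263} = - \frac{1}{10021263} \approx -9.9788 \cdot 10^{-8}$)
$- \frac{509167}{t} = - \frac{509167}{- \frac{1}{10021263}} = \left(-509167\right) \left(-10021263\right) = 5102496417921$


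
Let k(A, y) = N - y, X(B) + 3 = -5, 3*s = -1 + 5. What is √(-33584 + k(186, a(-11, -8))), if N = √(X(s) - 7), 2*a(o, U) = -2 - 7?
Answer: √(-134318 + 4*I*√15)/2 ≈ 0.010568 + 183.25*I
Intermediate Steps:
s = 4/3 (s = (-1 + 5)/3 = (⅓)*4 = 4/3 ≈ 1.3333)
X(B) = -8 (X(B) = -3 - 5 = -8)
a(o, U) = -9/2 (a(o, U) = (-2 - 7)/2 = (½)*(-9) = -9/2)
N = I*√15 (N = √(-8 - 7) = √(-15) = I*√15 ≈ 3.873*I)
k(A, y) = -y + I*√15 (k(A, y) = I*√15 - y = -y + I*√15)
√(-33584 + k(186, a(-11, -8))) = √(-33584 + (-1*(-9/2) + I*√15)) = √(-33584 + (9/2 + I*√15)) = √(-67159/2 + I*√15)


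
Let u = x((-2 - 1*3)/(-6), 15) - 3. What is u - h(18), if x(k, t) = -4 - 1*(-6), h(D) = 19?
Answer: -20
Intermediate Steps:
x(k, t) = 2 (x(k, t) = -4 + 6 = 2)
u = -1 (u = 2 - 3 = -1)
u - h(18) = -1 - 1*19 = -1 - 19 = -20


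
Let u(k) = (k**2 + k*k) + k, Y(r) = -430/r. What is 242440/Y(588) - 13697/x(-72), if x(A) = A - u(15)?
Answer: -7654599493/23091 ≈ -3.3150e+5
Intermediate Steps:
u(k) = k + 2*k**2 (u(k) = (k**2 + k**2) + k = 2*k**2 + k = k + 2*k**2)
x(A) = -465 + A (x(A) = A - 15*(1 + 2*15) = A - 15*(1 + 30) = A - 15*31 = A - 1*465 = A - 465 = -465 + A)
242440/Y(588) - 13697/x(-72) = 242440/((-430/588)) - 13697/(-465 - 72) = 242440/((-430*1/588)) - 13697/(-537) = 242440/(-215/294) - 13697*(-1/537) = 242440*(-294/215) + 13697/537 = -14255472/43 + 13697/537 = -7654599493/23091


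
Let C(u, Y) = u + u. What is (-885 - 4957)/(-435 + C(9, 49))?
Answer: 5842/417 ≈ 14.010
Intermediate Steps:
C(u, Y) = 2*u
(-885 - 4957)/(-435 + C(9, 49)) = (-885 - 4957)/(-435 + 2*9) = -5842/(-435 + 18) = -5842/(-417) = -5842*(-1/417) = 5842/417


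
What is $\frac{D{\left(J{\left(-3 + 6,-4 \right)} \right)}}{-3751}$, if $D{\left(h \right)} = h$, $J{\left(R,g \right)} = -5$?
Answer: $\frac{5}{3751} \approx 0.001333$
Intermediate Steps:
$\frac{D{\left(J{\left(-3 + 6,-4 \right)} \right)}}{-3751} = - \frac{5}{-3751} = \left(-5\right) \left(- \frac{1}{3751}\right) = \frac{5}{3751}$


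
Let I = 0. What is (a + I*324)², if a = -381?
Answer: 145161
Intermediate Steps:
(a + I*324)² = (-381 + 0*324)² = (-381 + 0)² = (-381)² = 145161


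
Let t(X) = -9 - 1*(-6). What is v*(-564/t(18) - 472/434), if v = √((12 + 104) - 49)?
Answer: 40560*√67/217 ≈ 1529.9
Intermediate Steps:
t(X) = -3 (t(X) = -9 + 6 = -3)
v = √67 (v = √(116 - 49) = √67 ≈ 8.1853)
v*(-564/t(18) - 472/434) = √67*(-564/(-3) - 472/434) = √67*(-564*(-⅓) - 472*1/434) = √67*(188 - 236/217) = √67*(40560/217) = 40560*√67/217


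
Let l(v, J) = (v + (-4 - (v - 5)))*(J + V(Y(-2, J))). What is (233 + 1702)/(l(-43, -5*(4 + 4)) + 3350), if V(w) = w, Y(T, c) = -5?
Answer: 387/661 ≈ 0.58548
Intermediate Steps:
l(v, J) = -5 + J (l(v, J) = (v + (-4 - (v - 5)))*(J - 5) = (v + (-4 - (-5 + v)))*(-5 + J) = (v + (-4 + (5 - v)))*(-5 + J) = (v + (1 - v))*(-5 + J) = 1*(-5 + J) = -5 + J)
(233 + 1702)/(l(-43, -5*(4 + 4)) + 3350) = (233 + 1702)/((-5 - 5*(4 + 4)) + 3350) = 1935/((-5 - 5*8) + 3350) = 1935/((-5 - 40) + 3350) = 1935/(-45 + 3350) = 1935/3305 = 1935*(1/3305) = 387/661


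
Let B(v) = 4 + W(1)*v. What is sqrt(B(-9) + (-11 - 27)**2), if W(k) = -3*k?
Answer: 5*sqrt(59) ≈ 38.406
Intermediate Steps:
B(v) = 4 - 3*v (B(v) = 4 + (-3*1)*v = 4 - 3*v)
sqrt(B(-9) + (-11 - 27)**2) = sqrt((4 - 3*(-9)) + (-11 - 27)**2) = sqrt((4 + 27) + (-38)**2) = sqrt(31 + 1444) = sqrt(1475) = 5*sqrt(59)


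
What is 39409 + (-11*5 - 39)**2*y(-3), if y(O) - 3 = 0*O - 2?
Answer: 48245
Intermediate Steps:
y(O) = 1 (y(O) = 3 + (0*O - 2) = 3 + (0 - 2) = 3 - 2 = 1)
39409 + (-11*5 - 39)**2*y(-3) = 39409 + (-11*5 - 39)**2*1 = 39409 + (-55 - 39)**2*1 = 39409 + (-94)**2*1 = 39409 + 8836*1 = 39409 + 8836 = 48245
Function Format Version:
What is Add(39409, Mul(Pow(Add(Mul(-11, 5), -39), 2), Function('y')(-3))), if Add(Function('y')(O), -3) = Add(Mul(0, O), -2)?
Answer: 48245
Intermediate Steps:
Function('y')(O) = 1 (Function('y')(O) = Add(3, Add(Mul(0, O), -2)) = Add(3, Add(0, -2)) = Add(3, -2) = 1)
Add(39409, Mul(Pow(Add(Mul(-11, 5), -39), 2), Function('y')(-3))) = Add(39409, Mul(Pow(Add(Mul(-11, 5), -39), 2), 1)) = Add(39409, Mul(Pow(Add(-55, -39), 2), 1)) = Add(39409, Mul(Pow(-94, 2), 1)) = Add(39409, Mul(8836, 1)) = Add(39409, 8836) = 48245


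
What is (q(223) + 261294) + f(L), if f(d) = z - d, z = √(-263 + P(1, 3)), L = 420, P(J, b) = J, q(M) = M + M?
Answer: 261320 + I*√262 ≈ 2.6132e+5 + 16.186*I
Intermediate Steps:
q(M) = 2*M
z = I*√262 (z = √(-263 + 1) = √(-262) = I*√262 ≈ 16.186*I)
f(d) = -d + I*√262 (f(d) = I*√262 - d = -d + I*√262)
(q(223) + 261294) + f(L) = (2*223 + 261294) + (-1*420 + I*√262) = (446 + 261294) + (-420 + I*√262) = 261740 + (-420 + I*√262) = 261320 + I*√262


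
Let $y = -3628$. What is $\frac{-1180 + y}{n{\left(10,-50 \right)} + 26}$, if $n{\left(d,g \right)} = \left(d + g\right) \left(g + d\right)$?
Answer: $- \frac{2404}{813} \approx -2.957$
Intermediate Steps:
$n{\left(d,g \right)} = \left(d + g\right)^{2}$ ($n{\left(d,g \right)} = \left(d + g\right) \left(d + g\right) = \left(d + g\right)^{2}$)
$\frac{-1180 + y}{n{\left(10,-50 \right)} + 26} = \frac{-1180 - 3628}{\left(10 - 50\right)^{2} + 26} = - \frac{4808}{\left(-40\right)^{2} + 26} = - \frac{4808}{1600 + 26} = - \frac{4808}{1626} = \left(-4808\right) \frac{1}{1626} = - \frac{2404}{813}$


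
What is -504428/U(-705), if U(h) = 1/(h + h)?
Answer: 711243480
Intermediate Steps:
U(h) = 1/(2*h)
-504428/U(-705) = -504428/((1/2)/(-705)) = -504428/((1/2)*(-1/705)) = -504428/(-1/1410) = -504428*(-1410) = 711243480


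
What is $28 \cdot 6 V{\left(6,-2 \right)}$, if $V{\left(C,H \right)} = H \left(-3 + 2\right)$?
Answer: $336$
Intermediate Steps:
$V{\left(C,H \right)} = - H$ ($V{\left(C,H \right)} = H \left(-1\right) = - H$)
$28 \cdot 6 V{\left(6,-2 \right)} = 28 \cdot 6 \left(\left(-1\right) \left(-2\right)\right) = 168 \cdot 2 = 336$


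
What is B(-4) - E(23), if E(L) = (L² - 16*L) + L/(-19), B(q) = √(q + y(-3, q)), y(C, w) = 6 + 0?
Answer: -3036/19 + √2 ≈ -158.38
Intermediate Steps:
y(C, w) = 6
B(q) = √(6 + q) (B(q) = √(q + 6) = √(6 + q))
E(L) = L² - 305*L/19 (E(L) = (L² - 16*L) + L*(-1/19) = (L² - 16*L) - L/19 = L² - 305*L/19)
B(-4) - E(23) = √(6 - 4) - 23*(-305 + 19*23)/19 = √2 - 23*(-305 + 437)/19 = √2 - 23*132/19 = √2 - 1*3036/19 = √2 - 3036/19 = -3036/19 + √2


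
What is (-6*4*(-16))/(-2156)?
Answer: -96/539 ≈ -0.17811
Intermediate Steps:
(-6*4*(-16))/(-2156) = -24*(-16)*(-1/2156) = 384*(-1/2156) = -96/539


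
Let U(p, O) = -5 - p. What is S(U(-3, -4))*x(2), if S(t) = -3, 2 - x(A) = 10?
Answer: 24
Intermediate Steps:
x(A) = -8 (x(A) = 2 - 1*10 = 2 - 10 = -8)
S(U(-3, -4))*x(2) = -3*(-8) = 24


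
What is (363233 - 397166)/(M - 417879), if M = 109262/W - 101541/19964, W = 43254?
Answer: 14650960536324/180425139145135 ≈ 0.081202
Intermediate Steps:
M = -1105373923/431761428 (M = 109262/43254 - 101541/19964 = 109262*(1/43254) - 101541*1/19964 = 54631/21627 - 101541/19964 = -1105373923/431761428 ≈ -2.5602)
(363233 - 397166)/(M - 417879) = (363233 - 397166)/(-1105373923/431761428 - 417879) = -33933/(-180425139145135/431761428) = -33933*(-431761428/180425139145135) = 14650960536324/180425139145135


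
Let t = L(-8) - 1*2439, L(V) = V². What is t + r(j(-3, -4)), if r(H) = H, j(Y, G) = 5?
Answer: -2370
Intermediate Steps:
t = -2375 (t = (-8)² - 1*2439 = 64 - 2439 = -2375)
t + r(j(-3, -4)) = -2375 + 5 = -2370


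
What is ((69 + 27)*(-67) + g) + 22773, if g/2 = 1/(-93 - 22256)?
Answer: 365205007/22349 ≈ 16341.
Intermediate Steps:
g = -2/22349 (g = 2/(-93 - 22256) = 2/(-22349) = 2*(-1/22349) = -2/22349 ≈ -8.9490e-5)
((69 + 27)*(-67) + g) + 22773 = ((69 + 27)*(-67) - 2/22349) + 22773 = (96*(-67) - 2/22349) + 22773 = (-6432 - 2/22349) + 22773 = -143748770/22349 + 22773 = 365205007/22349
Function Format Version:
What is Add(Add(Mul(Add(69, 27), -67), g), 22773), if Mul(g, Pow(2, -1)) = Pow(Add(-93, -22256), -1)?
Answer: Rational(365205007, 22349) ≈ 16341.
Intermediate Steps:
g = Rational(-2, 22349) (g = Mul(2, Pow(Add(-93, -22256), -1)) = Mul(2, Pow(-22349, -1)) = Mul(2, Rational(-1, 22349)) = Rational(-2, 22349) ≈ -8.9490e-5)
Add(Add(Mul(Add(69, 27), -67), g), 22773) = Add(Add(Mul(Add(69, 27), -67), Rational(-2, 22349)), 22773) = Add(Add(Mul(96, -67), Rational(-2, 22349)), 22773) = Add(Add(-6432, Rational(-2, 22349)), 22773) = Add(Rational(-143748770, 22349), 22773) = Rational(365205007, 22349)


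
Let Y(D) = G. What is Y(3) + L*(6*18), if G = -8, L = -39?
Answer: -4220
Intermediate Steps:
Y(D) = -8
Y(3) + L*(6*18) = -8 - 234*18 = -8 - 39*108 = -8 - 4212 = -4220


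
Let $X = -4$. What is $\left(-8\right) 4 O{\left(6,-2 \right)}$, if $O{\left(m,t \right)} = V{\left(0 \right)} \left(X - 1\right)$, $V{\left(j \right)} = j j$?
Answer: $0$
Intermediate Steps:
$V{\left(j \right)} = j^{2}$
$O{\left(m,t \right)} = 0$ ($O{\left(m,t \right)} = 0^{2} \left(-4 - 1\right) = 0 \left(-5\right) = 0$)
$\left(-8\right) 4 O{\left(6,-2 \right)} = \left(-8\right) 4 \cdot 0 = \left(-32\right) 0 = 0$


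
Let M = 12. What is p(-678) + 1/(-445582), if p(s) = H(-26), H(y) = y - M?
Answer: -16932117/445582 ≈ -38.000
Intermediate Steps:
H(y) = -12 + y (H(y) = y - 1*12 = y - 12 = -12 + y)
p(s) = -38 (p(s) = -12 - 26 = -38)
p(-678) + 1/(-445582) = -38 + 1/(-445582) = -38 - 1/445582 = -16932117/445582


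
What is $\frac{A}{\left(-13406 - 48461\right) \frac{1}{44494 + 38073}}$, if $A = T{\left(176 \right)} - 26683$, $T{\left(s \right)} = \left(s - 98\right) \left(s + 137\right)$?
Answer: $\frac{187344523}{61867} \approx 3028.2$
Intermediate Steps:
$T{\left(s \right)} = \left(-98 + s\right) \left(137 + s\right)$
$A = -2269$ ($A = \left(-13426 + 176^{2} + 39 \cdot 176\right) - 26683 = \left(-13426 + 30976 + 6864\right) - 26683 = 24414 - 26683 = -2269$)
$\frac{A}{\left(-13406 - 48461\right) \frac{1}{44494 + 38073}} = - \frac{2269}{\left(-13406 - 48461\right) \frac{1}{44494 + 38073}} = - \frac{2269}{\left(-61867\right) \frac{1}{82567}} = - \frac{2269}{- \frac{61867}{82567}} = \left(-2269\right) \left(- \frac{82567}{61867}\right) = \frac{187344523}{61867}$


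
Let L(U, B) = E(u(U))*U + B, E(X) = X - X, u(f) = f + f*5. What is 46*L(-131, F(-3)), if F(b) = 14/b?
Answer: -644/3 ≈ -214.67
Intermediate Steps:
u(f) = 6*f (u(f) = f + 5*f = 6*f)
E(X) = 0
L(U, B) = B (L(U, B) = 0*U + B = 0 + B = B)
46*L(-131, F(-3)) = 46*(14/(-3)) = 46*(14*(-⅓)) = 46*(-14/3) = -644/3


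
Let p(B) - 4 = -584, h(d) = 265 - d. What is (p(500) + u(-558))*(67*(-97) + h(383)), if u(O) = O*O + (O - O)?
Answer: -2056457728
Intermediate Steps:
p(B) = -580 (p(B) = 4 - 584 = -580)
u(O) = O² (u(O) = O² + 0 = O²)
(p(500) + u(-558))*(67*(-97) + h(383)) = (-580 + (-558)²)*(67*(-97) + (265 - 1*383)) = (-580 + 311364)*(-6499 + (265 - 383)) = 310784*(-6499 - 118) = 310784*(-6617) = -2056457728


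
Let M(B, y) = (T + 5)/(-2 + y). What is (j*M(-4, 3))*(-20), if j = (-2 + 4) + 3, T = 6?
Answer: -1100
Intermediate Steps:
j = 5 (j = 2 + 3 = 5)
M(B, y) = 11/(-2 + y) (M(B, y) = (6 + 5)/(-2 + y) = 11/(-2 + y))
(j*M(-4, 3))*(-20) = (5*(11/(-2 + 3)))*(-20) = (5*(11/1))*(-20) = (5*(11*1))*(-20) = (5*11)*(-20) = 55*(-20) = -1100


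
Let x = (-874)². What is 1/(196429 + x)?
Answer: 1/960305 ≈ 1.0413e-6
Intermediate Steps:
x = 763876
1/(196429 + x) = 1/(196429 + 763876) = 1/960305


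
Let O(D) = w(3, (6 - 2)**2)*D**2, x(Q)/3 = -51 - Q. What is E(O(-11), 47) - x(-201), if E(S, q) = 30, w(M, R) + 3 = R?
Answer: -420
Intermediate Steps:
w(M, R) = -3 + R
x(Q) = -153 - 3*Q (x(Q) = 3*(-51 - Q) = -153 - 3*Q)
O(D) = 13*D**2 (O(D) = (-3 + (6 - 2)**2)*D**2 = (-3 + 4**2)*D**2 = (-3 + 16)*D**2 = 13*D**2)
E(O(-11), 47) - x(-201) = 30 - (-153 - 3*(-201)) = 30 - (-153 + 603) = 30 - 1*450 = 30 - 450 = -420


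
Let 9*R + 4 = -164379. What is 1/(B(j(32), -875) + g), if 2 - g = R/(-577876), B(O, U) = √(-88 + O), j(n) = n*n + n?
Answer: -53243451848340/26078816109611183 + 595082276392032*√2/26078816109611183 ≈ 0.030229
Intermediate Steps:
R = -164383/9 (R = -4/9 + (⅑)*(-164379) = -4/9 - 54793/3 = -164383/9 ≈ -18265.)
j(n) = n + n² (j(n) = n² + n = n + n²)
g = 10237385/5200884 (g = 2 - (-164383)/(9*(-577876)) = 2 - (-164383)*(-1)/(9*577876) = 2 - 1*164383/5200884 = 2 - 164383/5200884 = 10237385/5200884 ≈ 1.9684)
1/(B(j(32), -875) + g) = 1/(√(-88 + 32*(1 + 32)) + 10237385/5200884) = 1/(√(-88 + 32*33) + 10237385/5200884) = 1/(√(-88 + 1056) + 10237385/5200884) = 1/(√968 + 10237385/5200884) = 1/(22*√2 + 10237385/5200884) = 1/(10237385/5200884 + 22*√2)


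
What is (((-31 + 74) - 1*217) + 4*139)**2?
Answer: 145924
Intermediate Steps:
(((-31 + 74) - 1*217) + 4*139)**2 = ((43 - 217) + 556)**2 = (-174 + 556)**2 = 382**2 = 145924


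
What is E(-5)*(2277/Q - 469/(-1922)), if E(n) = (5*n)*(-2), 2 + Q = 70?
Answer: 55103575/32674 ≈ 1686.5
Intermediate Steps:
Q = 68 (Q = -2 + 70 = 68)
E(n) = -10*n
E(-5)*(2277/Q - 469/(-1922)) = (-10*(-5))*(2277/68 - 469/(-1922)) = 50*(2277*(1/68) - 469*(-1/1922)) = 50*(2277/68 + 469/1922) = 50*(2204143/65348) = 55103575/32674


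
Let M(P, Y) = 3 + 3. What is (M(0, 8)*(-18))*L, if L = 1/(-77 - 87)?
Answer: 27/41 ≈ 0.65854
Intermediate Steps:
L = -1/164 (L = 1/(-164) = -1/164 ≈ -0.0060976)
M(P, Y) = 6
(M(0, 8)*(-18))*L = (6*(-18))*(-1/164) = -108*(-1/164) = 27/41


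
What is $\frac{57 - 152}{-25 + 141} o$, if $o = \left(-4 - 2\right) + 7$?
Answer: $- \frac{95}{116} \approx -0.81897$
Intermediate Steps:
$o = 1$ ($o = -6 + 7 = 1$)
$\frac{57 - 152}{-25 + 141} o = \frac{57 - 152}{-25 + 141} \cdot 1 = - \frac{95}{116} \cdot 1 = \left(-95\right) \frac{1}{116} \cdot 1 = \left(- \frac{95}{116}\right) 1 = - \frac{95}{116}$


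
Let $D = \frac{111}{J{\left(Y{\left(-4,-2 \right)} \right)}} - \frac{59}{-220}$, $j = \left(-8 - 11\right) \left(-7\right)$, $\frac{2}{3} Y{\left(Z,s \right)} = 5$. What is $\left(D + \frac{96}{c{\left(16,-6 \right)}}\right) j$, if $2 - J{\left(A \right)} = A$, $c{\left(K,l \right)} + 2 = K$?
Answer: $- \frac{382033}{220} \approx -1736.5$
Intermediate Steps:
$Y{\left(Z,s \right)} = \frac{15}{2}$ ($Y{\left(Z,s \right)} = \frac{3}{2} \cdot 5 = \frac{15}{2}$)
$c{\left(K,l \right)} = -2 + K$
$J{\left(A \right)} = 2 - A$
$j = 133$ ($j = \left(-19\right) \left(-7\right) = 133$)
$D = - \frac{4381}{220}$ ($D = \frac{111}{2 - \frac{15}{2}} - \frac{59}{-220} = \frac{111}{2 - \frac{15}{2}} - - \frac{59}{220} = \frac{111}{- \frac{11}{2}} + \frac{59}{220} = 111 \left(- \frac{2}{11}\right) + \frac{59}{220} = - \frac{222}{11} + \frac{59}{220} = - \frac{4381}{220} \approx -19.914$)
$\left(D + \frac{96}{c{\left(16,-6 \right)}}\right) j = \left(- \frac{4381}{220} + \frac{96}{-2 + 16}\right) 133 = \left(- \frac{4381}{220} + \frac{96}{14}\right) 133 = \left(- \frac{4381}{220} + 96 \cdot \frac{1}{14}\right) 133 = \left(- \frac{4381}{220} + \frac{48}{7}\right) 133 = \left(- \frac{20107}{1540}\right) 133 = - \frac{382033}{220}$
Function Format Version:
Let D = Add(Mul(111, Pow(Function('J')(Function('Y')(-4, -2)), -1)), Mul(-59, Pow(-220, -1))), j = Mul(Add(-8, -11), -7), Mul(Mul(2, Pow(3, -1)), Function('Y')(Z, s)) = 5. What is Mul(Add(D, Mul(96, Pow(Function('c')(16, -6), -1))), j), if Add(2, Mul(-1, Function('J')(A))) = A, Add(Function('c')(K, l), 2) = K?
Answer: Rational(-382033, 220) ≈ -1736.5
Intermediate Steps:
Function('Y')(Z, s) = Rational(15, 2) (Function('Y')(Z, s) = Mul(Rational(3, 2), 5) = Rational(15, 2))
Function('c')(K, l) = Add(-2, K)
Function('J')(A) = Add(2, Mul(-1, A))
j = 133 (j = Mul(-19, -7) = 133)
D = Rational(-4381, 220) (D = Add(Mul(111, Pow(Add(2, Mul(-1, Rational(15, 2))), -1)), Mul(-59, Pow(-220, -1))) = Add(Mul(111, Pow(Add(2, Rational(-15, 2)), -1)), Mul(-59, Rational(-1, 220))) = Add(Mul(111, Pow(Rational(-11, 2), -1)), Rational(59, 220)) = Add(Mul(111, Rational(-2, 11)), Rational(59, 220)) = Add(Rational(-222, 11), Rational(59, 220)) = Rational(-4381, 220) ≈ -19.914)
Mul(Add(D, Mul(96, Pow(Function('c')(16, -6), -1))), j) = Mul(Add(Rational(-4381, 220), Mul(96, Pow(Add(-2, 16), -1))), 133) = Mul(Add(Rational(-4381, 220), Mul(96, Pow(14, -1))), 133) = Mul(Add(Rational(-4381, 220), Mul(96, Rational(1, 14))), 133) = Mul(Add(Rational(-4381, 220), Rational(48, 7)), 133) = Mul(Rational(-20107, 1540), 133) = Rational(-382033, 220)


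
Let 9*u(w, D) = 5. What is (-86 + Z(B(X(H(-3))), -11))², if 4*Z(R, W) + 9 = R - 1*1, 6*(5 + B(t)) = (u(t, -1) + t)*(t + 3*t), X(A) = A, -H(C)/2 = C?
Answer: 8970025/1296 ≈ 6921.3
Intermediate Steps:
H(C) = -2*C
u(w, D) = 5/9 (u(w, D) = (⅑)*5 = 5/9)
B(t) = -5 + 2*t*(5/9 + t)/3 (B(t) = -5 + ((5/9 + t)*(t + 3*t))/6 = -5 + ((5/9 + t)*(4*t))/6 = -5 + (4*t*(5/9 + t))/6 = -5 + 2*t*(5/9 + t)/3)
Z(R, W) = -5/2 + R/4 (Z(R, W) = -9/4 + (R - 1*1)/4 = -9/4 + (R - 1)/4 = -9/4 + (-1 + R)/4 = -9/4 + (-¼ + R/4) = -5/2 + R/4)
(-86 + Z(B(X(H(-3))), -11))² = (-86 + (-5/2 + (-5 + 2*(-2*(-3))²/3 + 10*(-2*(-3))/27)/4))² = (-86 + (-5/2 + (-5 + (⅔)*6² + (10/27)*6)/4))² = (-86 + (-5/2 + (-5 + (⅔)*36 + 20/9)/4))² = (-86 + (-5/2 + (-5 + 24 + 20/9)/4))² = (-86 + (-5/2 + (¼)*(191/9)))² = (-86 + (-5/2 + 191/36))² = (-86 + 101/36)² = (-2995/36)² = 8970025/1296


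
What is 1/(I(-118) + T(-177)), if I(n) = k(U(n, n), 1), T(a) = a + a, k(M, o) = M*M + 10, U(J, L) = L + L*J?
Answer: 1/190605292 ≈ 5.2464e-9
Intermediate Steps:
U(J, L) = L + J*L
k(M, o) = 10 + M² (k(M, o) = M² + 10 = 10 + M²)
T(a) = 2*a
I(n) = 10 + n²*(1 + n)² (I(n) = 10 + (n*(1 + n))² = 10 + n²*(1 + n)²)
1/(I(-118) + T(-177)) = 1/((10 + (-118)²*(1 - 118)²) + 2*(-177)) = 1/((10 + 13924*(-117)²) - 354) = 1/((10 + 13924*13689) - 354) = 1/((10 + 190605636) - 354) = 1/(190605646 - 354) = 1/190605292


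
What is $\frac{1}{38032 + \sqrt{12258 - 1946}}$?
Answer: $\frac{4754}{180802839} - \frac{\sqrt{2578}}{723211356} \approx 2.6224 \cdot 10^{-5}$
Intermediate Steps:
$\frac{1}{38032 + \sqrt{12258 - 1946}} = \frac{1}{38032 + \sqrt{10312}} = \frac{1}{38032 + 2 \sqrt{2578}}$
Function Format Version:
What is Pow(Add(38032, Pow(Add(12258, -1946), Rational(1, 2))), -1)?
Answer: Add(Rational(4754, 180802839), Mul(Rational(-1, 723211356), Pow(2578, Rational(1, 2)))) ≈ 2.6224e-5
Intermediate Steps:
Pow(Add(38032, Pow(Add(12258, -1946), Rational(1, 2))), -1) = Pow(Add(38032, Pow(10312, Rational(1, 2))), -1) = Pow(Add(38032, Mul(2, Pow(2578, Rational(1, 2)))), -1)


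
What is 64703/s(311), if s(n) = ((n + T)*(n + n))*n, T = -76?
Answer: 64703/45458870 ≈ 0.0014233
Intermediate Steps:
s(n) = 2*n²*(-76 + n) (s(n) = ((n - 76)*(n + n))*n = ((-76 + n)*(2*n))*n = (2*n*(-76 + n))*n = 2*n²*(-76 + n))
64703/s(311) = 64703/((2*311²*(-76 + 311))) = 64703/((2*96721*235)) = 64703/45458870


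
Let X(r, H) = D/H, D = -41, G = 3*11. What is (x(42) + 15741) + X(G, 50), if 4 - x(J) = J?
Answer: 785109/50 ≈ 15702.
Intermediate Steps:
G = 33
x(J) = 4 - J
X(r, H) = -41/H
(x(42) + 15741) + X(G, 50) = ((4 - 1*42) + 15741) - 41/50 = ((4 - 42) + 15741) - 41*1/50 = (-38 + 15741) - 41/50 = 15703 - 41/50 = 785109/50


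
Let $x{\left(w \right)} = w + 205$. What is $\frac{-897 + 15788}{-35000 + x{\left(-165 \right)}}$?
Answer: $- \frac{14891}{34960} \approx -0.42594$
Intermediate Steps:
$x{\left(w \right)} = 205 + w$
$\frac{-897 + 15788}{-35000 + x{\left(-165 \right)}} = \frac{-897 + 15788}{-35000 + \left(205 - 165\right)} = \frac{14891}{-35000 + 40} = \frac{14891}{-34960} = 14891 \left(- \frac{1}{34960}\right) = - \frac{14891}{34960}$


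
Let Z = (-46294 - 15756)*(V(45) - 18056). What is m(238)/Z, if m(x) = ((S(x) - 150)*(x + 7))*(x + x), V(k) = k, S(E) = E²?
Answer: 5536412/939145 ≈ 5.8952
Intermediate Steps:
Z = 1117582550 (Z = (-46294 - 15756)*(45 - 18056) = -62050*(-18011) = 1117582550)
m(x) = 2*x*(-150 + x²)*(7 + x) (m(x) = ((x² - 150)*(x + 7))*(x + x) = ((-150 + x²)*(7 + x))*(2*x) = 2*x*(-150 + x²)*(7 + x))
m(238)/Z = (2*238*(-1050 + 238³ - 150*238 + 7*238²))/1117582550 = (2*238*(-1050 + 13481272 - 35700 + 7*56644))*(1/1117582550) = (2*238*(-1050 + 13481272 - 35700 + 396508))*(1/1117582550) = (2*238*13841030)*(1/1117582550) = 6588330280*(1/1117582550) = 5536412/939145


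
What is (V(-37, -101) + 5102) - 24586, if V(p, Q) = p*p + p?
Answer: -18152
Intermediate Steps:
V(p, Q) = p + p**2 (V(p, Q) = p**2 + p = p + p**2)
(V(-37, -101) + 5102) - 24586 = (-37*(1 - 37) + 5102) - 24586 = (-37*(-36) + 5102) - 24586 = (1332 + 5102) - 24586 = 6434 - 24586 = -18152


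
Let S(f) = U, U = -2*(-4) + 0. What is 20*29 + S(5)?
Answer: 588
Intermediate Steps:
U = 8 (U = 8 + 0 = 8)
S(f) = 8
20*29 + S(5) = 20*29 + 8 = 580 + 8 = 588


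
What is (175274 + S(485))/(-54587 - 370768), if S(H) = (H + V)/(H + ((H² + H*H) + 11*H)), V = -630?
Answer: -5565183189/13505588390 ≈ -0.41207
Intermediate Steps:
S(H) = (-630 + H)/(2*H² + 12*H) (S(H) = (H - 630)/(H + ((H² + H*H) + 11*H)) = (-630 + H)/(H + ((H² + H²) + 11*H)) = (-630 + H)/(H + (2*H² + 11*H)) = (-630 + H)/(2*H² + 12*H))
(175274 + S(485))/(-54587 - 370768) = (175274 + (½)*(-630 + 485)/(485*(6 + 485)))/(-54587 - 370768) = (175274 + (½)*(1/485)*(-145)/491)/(-425355) = (175274 + (½)*(1/485)*(1/491)*(-145))*(-1/425355) = (175274 - 29/95254)*(-1/425355) = (16695549567/95254)*(-1/425355) = -5565183189/13505588390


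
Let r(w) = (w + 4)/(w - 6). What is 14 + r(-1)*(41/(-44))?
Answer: 4435/308 ≈ 14.399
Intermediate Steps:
r(w) = (4 + w)/(-6 + w)
14 + r(-1)*(41/(-44)) = 14 + ((4 - 1)/(-6 - 1))*(41/(-44)) = 14 + (3/(-7))*(41*(-1/44)) = 14 - ⅐*3*(-41/44) = 14 - 3/7*(-41/44) = 14 + 123/308 = 4435/308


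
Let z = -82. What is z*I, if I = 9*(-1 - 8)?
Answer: 6642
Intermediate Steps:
I = -81 (I = 9*(-9) = -81)
z*I = -82*(-81) = 6642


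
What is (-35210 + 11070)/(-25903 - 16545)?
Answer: 6035/10612 ≈ 0.56870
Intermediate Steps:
(-35210 + 11070)/(-25903 - 16545) = -24140/(-42448) = -24140*(-1/42448) = 6035/10612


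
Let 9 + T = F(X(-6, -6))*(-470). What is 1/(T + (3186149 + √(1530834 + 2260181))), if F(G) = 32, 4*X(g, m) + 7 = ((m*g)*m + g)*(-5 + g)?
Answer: 634220/2011174283797 - √3791015/10055871418985 ≈ 3.1515e-7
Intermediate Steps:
X(g, m) = -7/4 + (-5 + g)*(g + g*m²)/4 (X(g, m) = -7/4 + (((m*g)*m + g)*(-5 + g))/4 = -7/4 + (((g*m)*m + g)*(-5 + g))/4 = -7/4 + ((g*m² + g)*(-5 + g))/4 = -7/4 + ((g + g*m²)*(-5 + g))/4 = -7/4 + ((-5 + g)*(g + g*m²))/4 = -7/4 + (-5 + g)*(g + g*m²)/4)
T = -15049 (T = -9 + 32*(-470) = -9 - 15040 = -15049)
1/(T + (3186149 + √(1530834 + 2260181))) = 1/(-15049 + (3186149 + √(1530834 + 2260181))) = 1/(-15049 + (3186149 + √3791015)) = 1/(3171100 + √3791015)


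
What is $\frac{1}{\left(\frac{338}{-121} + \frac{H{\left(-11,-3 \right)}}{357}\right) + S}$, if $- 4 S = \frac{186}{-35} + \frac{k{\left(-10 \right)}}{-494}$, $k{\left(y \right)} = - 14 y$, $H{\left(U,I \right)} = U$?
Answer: $- \frac{53348295}{76009537} \approx -0.70186$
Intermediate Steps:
$S = \frac{12098}{8645}$ ($S = - \frac{\frac{186}{-35} + \frac{\left(-14\right) \left(-10\right)}{-494}}{4} = - \frac{186 \left(- \frac{1}{35}\right) + 140 \left(- \frac{1}{494}\right)}{4} = - \frac{- \frac{186}{35} - \frac{70}{247}}{4} = \left(- \frac{1}{4}\right) \left(- \frac{48392}{8645}\right) = \frac{12098}{8645} \approx 1.3994$)
$\frac{1}{\left(\frac{338}{-121} + \frac{H{\left(-11,-3 \right)}}{357}\right) + S} = \frac{1}{\left(\frac{338}{-121} - \frac{11}{357}\right) + \frac{12098}{8645}} = \frac{1}{\left(338 \left(- \frac{1}{121}\right) - \frac{11}{357}\right) + \frac{12098}{8645}} = \frac{1}{\left(- \frac{338}{121} - \frac{11}{357}\right) + \frac{12098}{8645}} = \frac{1}{- \frac{121997}{43197} + \frac{12098}{8645}} = \frac{1}{- \frac{76009537}{53348295}} = - \frac{53348295}{76009537}$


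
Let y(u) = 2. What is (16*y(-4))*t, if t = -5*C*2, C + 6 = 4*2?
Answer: -640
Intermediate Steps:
C = 2 (C = -6 + 4*2 = -6 + 8 = 2)
t = -20 (t = -5*2*2 = -10*2 = -20)
(16*y(-4))*t = (16*2)*(-20) = 32*(-20) = -640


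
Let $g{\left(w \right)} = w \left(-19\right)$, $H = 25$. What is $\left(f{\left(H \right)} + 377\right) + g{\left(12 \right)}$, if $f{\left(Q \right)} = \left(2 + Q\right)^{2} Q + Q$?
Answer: $18399$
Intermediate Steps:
$g{\left(w \right)} = - 19 w$
$f{\left(Q \right)} = Q + Q \left(2 + Q\right)^{2}$ ($f{\left(Q \right)} = Q \left(2 + Q\right)^{2} + Q = Q + Q \left(2 + Q\right)^{2}$)
$\left(f{\left(H \right)} + 377\right) + g{\left(12 \right)} = \left(25 \left(1 + \left(2 + 25\right)^{2}\right) + 377\right) - 228 = \left(25 \left(1 + 27^{2}\right) + 377\right) - 228 = \left(25 \left(1 + 729\right) + 377\right) - 228 = \left(25 \cdot 730 + 377\right) - 228 = \left(18250 + 377\right) - 228 = 18627 - 228 = 18399$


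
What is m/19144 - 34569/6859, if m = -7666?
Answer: -357185015/65654348 ≈ -5.4404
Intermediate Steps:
m/19144 - 34569/6859 = -7666/19144 - 34569/6859 = -7666*1/19144 - 34569*1/6859 = -3833/9572 - 34569/6859 = -357185015/65654348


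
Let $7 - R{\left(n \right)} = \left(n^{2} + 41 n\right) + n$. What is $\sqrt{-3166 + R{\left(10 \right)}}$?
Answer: $i \sqrt{3679} \approx 60.655 i$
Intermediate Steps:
$R{\left(n \right)} = 7 - n^{2} - 42 n$ ($R{\left(n \right)} = 7 - \left(\left(n^{2} + 41 n\right) + n\right) = 7 - \left(n^{2} + 42 n\right) = 7 - n^{2} - 42 n$)
$\sqrt{-3166 + R{\left(10 \right)}} = \sqrt{-3166 - 513} = \sqrt{-3679} = i \sqrt{3679}$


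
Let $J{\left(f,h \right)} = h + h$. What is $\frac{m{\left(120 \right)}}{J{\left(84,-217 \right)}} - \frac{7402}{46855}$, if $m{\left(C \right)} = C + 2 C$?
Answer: $- \frac{10040134}{10167535} \approx -0.98747$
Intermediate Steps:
$m{\left(C \right)} = 3 C$
$J{\left(f,h \right)} = 2 h$
$\frac{m{\left(120 \right)}}{J{\left(84,-217 \right)}} - \frac{7402}{46855} = \frac{3 \cdot 120}{2 \left(-217\right)} - \frac{7402}{46855} = \frac{360}{-434} - \frac{7402}{46855} = 360 \left(- \frac{1}{434}\right) - \frac{7402}{46855} = - \frac{180}{217} - \frac{7402}{46855} = - \frac{10040134}{10167535}$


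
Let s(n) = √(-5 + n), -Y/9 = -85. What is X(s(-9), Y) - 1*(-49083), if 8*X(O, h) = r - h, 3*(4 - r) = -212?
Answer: 1175921/24 ≈ 48997.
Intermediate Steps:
Y = 765 (Y = -9*(-85) = 765)
r = 224/3 (r = 4 - ⅓*(-212) = 4 + 212/3 = 224/3 ≈ 74.667)
X(O, h) = 28/3 - h/8 (X(O, h) = (224/3 - h)/8 = 28/3 - h/8)
X(s(-9), Y) - 1*(-49083) = (28/3 - ⅛*765) - 1*(-49083) = (28/3 - 765/8) + 49083 = -2071/24 + 49083 = 1175921/24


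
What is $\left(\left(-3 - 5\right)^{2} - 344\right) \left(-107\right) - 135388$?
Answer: $-105428$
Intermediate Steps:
$\left(\left(-3 - 5\right)^{2} - 344\right) \left(-107\right) - 135388 = \left(\left(-8\right)^{2} - 344\right) \left(-107\right) - 135388 = \left(64 - 344\right) \left(-107\right) - 135388 = \left(-280\right) \left(-107\right) - 135388 = 29960 - 135388 = -105428$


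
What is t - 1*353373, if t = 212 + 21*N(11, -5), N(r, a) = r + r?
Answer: -352699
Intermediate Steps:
N(r, a) = 2*r
t = 674 (t = 212 + 21*(2*11) = 212 + 21*22 = 212 + 462 = 674)
t - 1*353373 = 674 - 1*353373 = 674 - 353373 = -352699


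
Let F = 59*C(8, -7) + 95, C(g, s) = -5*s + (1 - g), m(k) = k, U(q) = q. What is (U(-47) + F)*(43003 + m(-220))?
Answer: 72731100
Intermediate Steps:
C(g, s) = 1 - g - 5*s
F = 1747 (F = 59*(1 - 1*8 - 5*(-7)) + 95 = 59*(1 - 8 + 35) + 95 = 59*28 + 95 = 1652 + 95 = 1747)
(U(-47) + F)*(43003 + m(-220)) = (-47 + 1747)*(43003 - 220) = 1700*42783 = 72731100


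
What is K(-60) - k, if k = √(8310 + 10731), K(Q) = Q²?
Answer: 3600 - √19041 ≈ 3462.0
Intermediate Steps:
k = √19041 ≈ 137.99
K(-60) - k = (-60)² - √19041 = 3600 - √19041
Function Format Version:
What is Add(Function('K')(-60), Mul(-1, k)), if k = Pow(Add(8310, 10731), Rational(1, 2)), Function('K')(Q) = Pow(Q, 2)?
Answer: Add(3600, Mul(-1, Pow(19041, Rational(1, 2)))) ≈ 3462.0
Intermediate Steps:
k = Pow(19041, Rational(1, 2)) ≈ 137.99
Add(Function('K')(-60), Mul(-1, k)) = Add(Pow(-60, 2), Mul(-1, Pow(19041, Rational(1, 2)))) = Add(3600, Mul(-1, Pow(19041, Rational(1, 2))))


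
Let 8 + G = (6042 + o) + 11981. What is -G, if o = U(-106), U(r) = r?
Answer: -17909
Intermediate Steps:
o = -106
G = 17909 (G = -8 + ((6042 - 106) + 11981) = -8 + (5936 + 11981) = -8 + 17917 = 17909)
-G = -1*17909 = -17909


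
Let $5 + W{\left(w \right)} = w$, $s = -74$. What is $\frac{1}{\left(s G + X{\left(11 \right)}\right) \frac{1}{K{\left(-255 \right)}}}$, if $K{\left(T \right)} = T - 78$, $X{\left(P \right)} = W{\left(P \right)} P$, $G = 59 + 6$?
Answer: $\frac{333}{4744} \approx 0.070194$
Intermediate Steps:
$W{\left(w \right)} = -5 + w$
$G = 65$
$X{\left(P \right)} = P \left(-5 + P\right)$ ($X{\left(P \right)} = \left(-5 + P\right) P = P \left(-5 + P\right)$)
$K{\left(T \right)} = -78 + T$ ($K{\left(T \right)} = T - 78 = -78 + T$)
$\frac{1}{\left(s G + X{\left(11 \right)}\right) \frac{1}{K{\left(-255 \right)}}} = \frac{1}{\left(\left(-74\right) 65 + 11 \left(-5 + 11\right)\right) \frac{1}{-78 - 255}} = \frac{1}{\left(-4810 + 11 \cdot 6\right) \frac{1}{-333}} = \frac{1}{\left(-4810 + 66\right) \left(- \frac{1}{333}\right)} = \frac{1}{\left(-4744\right) \left(- \frac{1}{333}\right)} = \frac{1}{\frac{4744}{333}} = \frac{333}{4744}$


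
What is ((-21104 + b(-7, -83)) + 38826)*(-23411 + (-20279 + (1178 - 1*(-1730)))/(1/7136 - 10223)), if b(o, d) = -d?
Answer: -349497733463615/838521 ≈ -4.1680e+8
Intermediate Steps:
((-21104 + b(-7, -83)) + 38826)*(-23411 + (-20279 + (1178 - 1*(-1730)))/(1/7136 - 10223)) = ((-21104 - 1*(-83)) + 38826)*(-23411 + (-20279 + (1178 - 1*(-1730)))/(1/7136 - 10223)) = ((-21104 + 83) + 38826)*(-23411 + (-20279 + (1178 + 1730))/(1/7136 - 10223)) = (-21021 + 38826)*(-23411 + (-20279 + 2908)/(-72951327/7136)) = 17805*(-23411 - 17371*(-7136/72951327)) = 17805*(-23411 + 4274464/2515563) = 17805*(-58887570929/2515563) = -349497733463615/838521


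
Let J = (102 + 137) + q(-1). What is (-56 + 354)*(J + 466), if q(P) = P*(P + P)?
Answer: 210686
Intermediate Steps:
q(P) = 2*P² (q(P) = P*(2*P) = 2*P²)
J = 241 (J = (102 + 137) + 2*(-1)² = 239 + 2*1 = 239 + 2 = 241)
(-56 + 354)*(J + 466) = (-56 + 354)*(241 + 466) = 298*707 = 210686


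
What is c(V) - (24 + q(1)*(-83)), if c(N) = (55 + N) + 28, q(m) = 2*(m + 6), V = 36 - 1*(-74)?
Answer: 1331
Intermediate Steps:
V = 110 (V = 36 + 74 = 110)
q(m) = 12 + 2*m (q(m) = 2*(6 + m) = 12 + 2*m)
c(N) = 83 + N
c(V) - (24 + q(1)*(-83)) = (83 + 110) - (24 + (12 + 2*1)*(-83)) = 193 - (24 + (12 + 2)*(-83)) = 193 - (24 + 14*(-83)) = 193 - (24 - 1162) = 193 - 1*(-1138) = 193 + 1138 = 1331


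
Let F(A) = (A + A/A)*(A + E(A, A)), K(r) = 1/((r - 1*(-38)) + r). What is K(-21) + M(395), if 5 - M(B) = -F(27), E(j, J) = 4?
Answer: 3491/4 ≈ 872.75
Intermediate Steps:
K(r) = 1/(38 + 2*r) (K(r) = 1/((r + 38) + r) = 1/((38 + r) + r) = 1/(38 + 2*r))
F(A) = (1 + A)*(4 + A) (F(A) = (A + A/A)*(A + 4) = (A + 1)*(4 + A) = (1 + A)*(4 + A))
M(B) = 873 (M(B) = 5 - (-1)*(4 + 27² + 5*27) = 5 - (-1)*(4 + 729 + 135) = 5 - (-1)*868 = 5 - 1*(-868) = 5 + 868 = 873)
K(-21) + M(395) = 1/(2*(19 - 21)) + 873 = (½)/(-2) + 873 = (½)*(-½) + 873 = -¼ + 873 = 3491/4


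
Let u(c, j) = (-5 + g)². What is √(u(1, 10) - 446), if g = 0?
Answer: I*√421 ≈ 20.518*I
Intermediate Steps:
u(c, j) = 25 (u(c, j) = (-5 + 0)² = (-5)² = 25)
√(u(1, 10) - 446) = √(25 - 446) = √(-421) = I*√421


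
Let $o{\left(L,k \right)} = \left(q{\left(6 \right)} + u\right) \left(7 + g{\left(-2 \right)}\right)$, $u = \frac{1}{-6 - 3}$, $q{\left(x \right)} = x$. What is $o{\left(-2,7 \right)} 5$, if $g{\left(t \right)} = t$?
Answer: $\frac{1325}{9} \approx 147.22$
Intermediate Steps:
$u = - \frac{1}{9}$ ($u = \frac{1}{-9} = - \frac{1}{9} \approx -0.11111$)
$o{\left(L,k \right)} = \frac{265}{9}$ ($o{\left(L,k \right)} = \left(6 - \frac{1}{9}\right) \left(7 - 2\right) = \frac{53}{9} \cdot 5 = \frac{265}{9}$)
$o{\left(-2,7 \right)} 5 = \frac{265}{9} \cdot 5 = \frac{1325}{9}$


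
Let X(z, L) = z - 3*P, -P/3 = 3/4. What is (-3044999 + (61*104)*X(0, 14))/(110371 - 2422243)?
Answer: 3002177/2311872 ≈ 1.2986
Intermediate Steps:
P = -9/4 ≈ -2.2500
X(z, L) = 27/4 + z (X(z, L) = z - 3*(-9/4) = z + 27/4 = 27/4 + z)
(-3044999 + (61*104)*X(0, 14))/(110371 - 2422243) = (-3044999 + (61*104)*(27/4 + 0))/(110371 - 2422243) = (-3044999 + 6344*(27/4))/(-2311872) = (-3044999 + 42822)*(-1/2311872) = -3002177*(-1/2311872) = 3002177/2311872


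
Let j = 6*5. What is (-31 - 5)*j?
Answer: -1080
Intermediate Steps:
j = 30
(-31 - 5)*j = (-31 - 5)*30 = -36*30 = -1080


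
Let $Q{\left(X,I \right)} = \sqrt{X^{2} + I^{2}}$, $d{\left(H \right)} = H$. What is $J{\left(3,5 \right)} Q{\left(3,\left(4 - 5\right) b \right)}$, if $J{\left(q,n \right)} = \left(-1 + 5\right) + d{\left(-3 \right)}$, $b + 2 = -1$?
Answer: $3 \sqrt{2} \approx 4.2426$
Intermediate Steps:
$b = -3$ ($b = -2 - 1 = -3$)
$Q{\left(X,I \right)} = \sqrt{I^{2} + X^{2}}$
$J{\left(q,n \right)} = 1$ ($J{\left(q,n \right)} = \left(-1 + 5\right) - 3 = 4 - 3 = 1$)
$J{\left(3,5 \right)} Q{\left(3,\left(4 - 5\right) b \right)} = 1 \sqrt{\left(\left(4 - 5\right) \left(-3\right)\right)^{2} + 3^{2}} = 1 \sqrt{\left(\left(-1\right) \left(-3\right)\right)^{2} + 9} = 1 \sqrt{3^{2} + 9} = 1 \sqrt{9 + 9} = 1 \sqrt{18} = 1 \cdot 3 \sqrt{2} = 3 \sqrt{2}$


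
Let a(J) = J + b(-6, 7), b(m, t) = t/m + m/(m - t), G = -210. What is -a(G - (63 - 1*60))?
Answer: 16669/78 ≈ 213.71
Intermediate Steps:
b(m, t) = m/(m - t) + t/m
a(J) = -55/78 + J (a(J) = J + ((-6)**2 - 1*7**2 - 6*7)/((-6)*(-6 - 1*7)) = J - (36 - 1*49 - 42)/(6*(-6 - 7)) = J - 1/6*(36 - 49 - 42)/(-13) = J - 1/6*(-1/13)*(-55) = J - 55/78 = -55/78 + J)
-a(G - (63 - 1*60)) = -(-55/78 + (-210 - (63 - 1*60))) = -(-55/78 + (-210 - (63 - 60))) = -(-55/78 + (-210 - 1*3)) = -(-55/78 + (-210 - 3)) = -(-55/78 - 213) = -1*(-16669/78) = 16669/78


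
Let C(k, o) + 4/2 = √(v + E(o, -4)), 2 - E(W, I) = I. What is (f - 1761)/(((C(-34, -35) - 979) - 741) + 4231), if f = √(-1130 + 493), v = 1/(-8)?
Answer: -11782264/16786867 + 1174*√94/16786867 - 14*I*√1222/50360601 + 140504*I*√13/50360601 ≈ -0.7012 + 0.01005*I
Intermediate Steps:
E(W, I) = 2 - I
v = -⅛ ≈ -0.12500
C(k, o) = -2 + √94/4 (C(k, o) = -2 + √(-⅛ + (2 - 1*(-4))) = -2 + √(-⅛ + (2 + 4)) = -2 + √(-⅛ + 6) = -2 + √(47/8) = -2 + √94/4)
f = 7*I*√13 (f = √(-637) = 7*I*√13 ≈ 25.239*I)
(f - 1761)/(((C(-34, -35) - 979) - 741) + 4231) = (7*I*√13 - 1761)/((((-2 + √94/4) - 979) - 741) + 4231) = (-1761 + 7*I*√13)/(((-981 + √94/4) - 741) + 4231) = (-1761 + 7*I*√13)/((-1722 + √94/4) + 4231) = (-1761 + 7*I*√13)/(2509 + √94/4)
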